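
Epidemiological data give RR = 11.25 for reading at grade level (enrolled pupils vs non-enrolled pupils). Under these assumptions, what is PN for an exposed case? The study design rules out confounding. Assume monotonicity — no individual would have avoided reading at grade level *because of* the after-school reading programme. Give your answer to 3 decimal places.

Under exogeneity and monotonicity, PN = (RR − 1) / RR = 1 − 1/RR.
PN = (11.25 − 1) / 11.25 = 10.25 / 11.25 ≈ 0.9111

PN ≈ 0.911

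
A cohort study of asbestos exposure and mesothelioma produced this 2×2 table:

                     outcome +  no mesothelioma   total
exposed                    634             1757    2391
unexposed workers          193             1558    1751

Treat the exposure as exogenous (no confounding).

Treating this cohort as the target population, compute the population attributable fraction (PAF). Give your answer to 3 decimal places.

p₁ = P(outcome | exposed) = 634/2391 = 0.26516
p₀ = P(outcome | unexposed) = 193/1751 = 0.11022
Exposure prevalence π = 2391/4142 = 0.57726; overall risk P(Y=1) = 0.19966.
Under exogeneity, PAF = [P(Y=1) − p₀]/P(Y=1).
PAF = (0.19966 − 0.11022) / 0.19966 ≈ 0.4480

PAF ≈ 0.448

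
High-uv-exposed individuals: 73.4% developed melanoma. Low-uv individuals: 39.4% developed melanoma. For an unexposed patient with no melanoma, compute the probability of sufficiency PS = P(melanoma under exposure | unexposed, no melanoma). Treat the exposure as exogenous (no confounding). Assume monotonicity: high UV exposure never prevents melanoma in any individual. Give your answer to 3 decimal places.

p₁ = 0.734, p₀ = 0.394.
Under exogeneity and monotonicity, PS = (p₁ − p₀) / (1 − p₀).
PS = (0.734 − 0.394) / (1 − 0.394) = 0.34 / 0.606 ≈ 0.5611

PS ≈ 0.561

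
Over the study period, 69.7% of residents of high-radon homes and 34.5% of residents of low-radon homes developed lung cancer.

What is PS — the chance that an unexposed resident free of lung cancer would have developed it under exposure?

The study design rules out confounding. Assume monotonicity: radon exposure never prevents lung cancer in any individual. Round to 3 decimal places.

p₁ = 0.697, p₀ = 0.345.
Under exogeneity and monotonicity, PS = (p₁ − p₀) / (1 − p₀).
PS = (0.697 − 0.345) / (1 − 0.345) = 0.352 / 0.655 ≈ 0.5374

PS ≈ 0.537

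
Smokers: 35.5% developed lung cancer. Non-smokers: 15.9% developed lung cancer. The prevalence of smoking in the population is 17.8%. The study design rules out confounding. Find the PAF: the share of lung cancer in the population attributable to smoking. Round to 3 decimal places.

PAF ≈ 0.180

p₁ = 0.355, p₀ = 0.159.
Overall risk P(Y=1) = π·p₁ + (1−π)·p₀ = 0.178×0.355 + 0.822×0.159 = 0.19389.
Under exogeneity, PAF = [P(Y=1) − p₀] / P(Y=1).
PAF = (0.19389 − 0.159) / 0.19389 ≈ 0.1799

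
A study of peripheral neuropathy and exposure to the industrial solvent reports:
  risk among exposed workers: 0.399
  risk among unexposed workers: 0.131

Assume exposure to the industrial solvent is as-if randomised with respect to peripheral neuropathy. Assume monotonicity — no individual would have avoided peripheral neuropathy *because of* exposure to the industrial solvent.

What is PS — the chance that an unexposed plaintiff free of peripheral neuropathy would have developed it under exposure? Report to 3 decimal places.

PS ≈ 0.308

Let p₁ = 0.399, p₀ = 0.131.
Under exogeneity and monotonicity, PS = (p₁ − p₀) / (1 − p₀).
PS = (0.399 − 0.131) / (1 − 0.131) = 0.268 / 0.869 ≈ 0.3084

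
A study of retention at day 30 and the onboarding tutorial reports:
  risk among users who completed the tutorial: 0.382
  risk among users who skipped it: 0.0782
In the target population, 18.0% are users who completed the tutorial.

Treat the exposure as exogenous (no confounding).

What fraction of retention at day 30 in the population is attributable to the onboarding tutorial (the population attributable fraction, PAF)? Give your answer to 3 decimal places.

Let p₁ = 0.382, p₀ = 0.0782.
Overall risk P(Y=1) = π·p₁ + (1−π)·p₀ = 0.18×0.382 + 0.82×0.0782 = 0.13288.
Under exogeneity, PAF = [P(Y=1) − p₀] / P(Y=1).
PAF = (0.13288 − 0.0782) / 0.13288 ≈ 0.4115

PAF ≈ 0.412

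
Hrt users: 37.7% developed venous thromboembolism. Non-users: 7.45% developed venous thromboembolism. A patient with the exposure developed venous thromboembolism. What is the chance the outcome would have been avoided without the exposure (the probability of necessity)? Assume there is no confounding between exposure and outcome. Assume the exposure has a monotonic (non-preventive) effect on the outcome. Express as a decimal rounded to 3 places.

p₁ = 0.377, p₀ = 0.0745.
Under exogeneity and monotonicity, PN = (p₁ − p₀) / p₁.
PN = (0.377 − 0.0745) / 0.377 = 0.3025 / 0.377 ≈ 0.8024

PN ≈ 0.802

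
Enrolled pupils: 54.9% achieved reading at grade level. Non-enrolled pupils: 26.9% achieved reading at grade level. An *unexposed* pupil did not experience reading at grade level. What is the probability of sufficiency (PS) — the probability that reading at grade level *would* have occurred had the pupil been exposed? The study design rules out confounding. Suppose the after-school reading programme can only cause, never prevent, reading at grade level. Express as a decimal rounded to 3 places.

p₁ = 0.549, p₀ = 0.269.
Under exogeneity and monotonicity, PS = (p₁ − p₀) / (1 − p₀).
PS = (0.549 − 0.269) / (1 − 0.269) = 0.28 / 0.731 ≈ 0.3830

PS ≈ 0.383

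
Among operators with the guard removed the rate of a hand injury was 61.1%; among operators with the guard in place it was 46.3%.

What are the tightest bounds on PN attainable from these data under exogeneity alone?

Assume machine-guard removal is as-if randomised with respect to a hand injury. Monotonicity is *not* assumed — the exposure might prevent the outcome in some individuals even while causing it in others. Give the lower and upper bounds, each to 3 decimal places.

p₁ = 0.611, p₀ = 0.463.
Under exogeneity alone the bounds on PN are max{0,(p₁−p₀)/p₁} ≤ PN ≤ min{1,(1−p₀)/p₁}.
  lower = (p₁ − p₀)/p₁ = 0.148 / 0.611 ≈ 0.2422
  upper = min{1, (1 − p₀)/p₁} = 0.537 / 0.611 ≈ 0.8789

0.242 ≤ PN ≤ 0.879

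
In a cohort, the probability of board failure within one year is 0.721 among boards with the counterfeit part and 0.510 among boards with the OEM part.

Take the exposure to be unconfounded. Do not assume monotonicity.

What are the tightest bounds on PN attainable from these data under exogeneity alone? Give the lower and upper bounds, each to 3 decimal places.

0.293 ≤ PN ≤ 0.680

Let p₁ = 0.721, p₀ = 0.51.
Under exogeneity alone the bounds on PN are max{0,(p₁−p₀)/p₁} ≤ PN ≤ min{1,(1−p₀)/p₁}.
  lower = (p₁ − p₀)/p₁ = 0.211 / 0.721 ≈ 0.2926
  upper = min{1, (1 − p₀)/p₁} = 0.49 / 0.721 ≈ 0.6796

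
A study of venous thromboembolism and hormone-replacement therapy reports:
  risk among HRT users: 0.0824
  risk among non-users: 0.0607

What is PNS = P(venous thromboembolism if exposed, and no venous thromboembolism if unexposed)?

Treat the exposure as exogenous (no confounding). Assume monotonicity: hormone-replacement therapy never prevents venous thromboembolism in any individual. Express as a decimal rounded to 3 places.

PNS ≈ 0.022

Let p₁ = 0.0824, p₀ = 0.0607.
Under exogeneity and monotonicity, PNS = p₁ − p₀.
PNS = 0.0824 − 0.0607 = 0.0217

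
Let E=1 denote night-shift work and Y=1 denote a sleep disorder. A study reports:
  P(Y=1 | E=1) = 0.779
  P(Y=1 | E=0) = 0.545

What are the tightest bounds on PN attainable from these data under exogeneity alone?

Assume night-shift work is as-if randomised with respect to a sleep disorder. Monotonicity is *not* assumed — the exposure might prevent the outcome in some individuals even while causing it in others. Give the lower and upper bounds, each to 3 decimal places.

0.300 ≤ PN ≤ 0.584

Let p₁ = 0.779, p₀ = 0.545.
Under exogeneity alone the bounds on PN are max{0,(p₁−p₀)/p₁} ≤ PN ≤ min{1,(1−p₀)/p₁}.
  lower = (p₁ − p₀)/p₁ = 0.234 / 0.779 ≈ 0.3004
  upper = min{1, (1 − p₀)/p₁} = 0.455 / 0.779 ≈ 0.5841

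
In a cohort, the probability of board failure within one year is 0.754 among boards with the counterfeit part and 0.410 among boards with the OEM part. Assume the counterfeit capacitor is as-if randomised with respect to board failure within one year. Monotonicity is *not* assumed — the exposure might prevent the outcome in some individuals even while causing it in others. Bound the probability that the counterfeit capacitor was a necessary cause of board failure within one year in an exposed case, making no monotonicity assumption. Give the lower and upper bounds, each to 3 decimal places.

Let p₁ = 0.754, p₀ = 0.41.
Under exogeneity alone the bounds on PN are max{0,(p₁−p₀)/p₁} ≤ PN ≤ min{1,(1−p₀)/p₁}.
  lower = (p₁ − p₀)/p₁ = 0.344 / 0.754 ≈ 0.4562
  upper = min{1, (1 − p₀)/p₁} = 0.59 / 0.754 ≈ 0.7825

0.456 ≤ PN ≤ 0.782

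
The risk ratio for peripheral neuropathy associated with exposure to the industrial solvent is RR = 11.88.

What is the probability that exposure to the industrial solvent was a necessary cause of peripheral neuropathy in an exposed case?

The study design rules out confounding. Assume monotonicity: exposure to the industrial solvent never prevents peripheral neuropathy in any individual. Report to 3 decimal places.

PN ≈ 0.916

Under exogeneity and monotonicity, PN = (RR − 1) / RR = 1 − 1/RR.
PN = (11.88 − 1) / 11.88 = 10.88 / 11.88 ≈ 0.9158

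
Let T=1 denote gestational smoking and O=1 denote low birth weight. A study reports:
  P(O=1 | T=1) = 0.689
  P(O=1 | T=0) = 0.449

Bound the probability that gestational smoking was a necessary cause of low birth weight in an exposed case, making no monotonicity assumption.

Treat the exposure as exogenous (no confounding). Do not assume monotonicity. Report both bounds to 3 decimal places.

Let p₁ = 0.689, p₀ = 0.449.
Under exogeneity alone the bounds on PN are max{0,(p₁−p₀)/p₁} ≤ PN ≤ min{1,(1−p₀)/p₁}.
  lower = (p₁ − p₀)/p₁ = 0.24 / 0.689 ≈ 0.3483
  upper = min{1, (1 − p₀)/p₁} = 0.551 / 0.689 ≈ 0.7997

0.348 ≤ PN ≤ 0.800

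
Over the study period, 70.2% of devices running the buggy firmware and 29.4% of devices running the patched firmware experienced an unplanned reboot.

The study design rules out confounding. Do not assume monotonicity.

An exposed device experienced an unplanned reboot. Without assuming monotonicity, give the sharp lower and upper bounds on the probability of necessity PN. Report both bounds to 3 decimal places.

0.581 ≤ PN ≤ 1.000

p₁ = 0.702, p₀ = 0.294.
Under exogeneity alone the bounds on PN are max{0,(p₁−p₀)/p₁} ≤ PN ≤ min{1,(1−p₀)/p₁}.
  lower = (p₁ − p₀)/p₁ = 0.408 / 0.702 ≈ 0.5812
  upper = min{1, (1 − p₀)/p₁} = 0.706 / 0.702 ≈ 1.0057 → capped at 1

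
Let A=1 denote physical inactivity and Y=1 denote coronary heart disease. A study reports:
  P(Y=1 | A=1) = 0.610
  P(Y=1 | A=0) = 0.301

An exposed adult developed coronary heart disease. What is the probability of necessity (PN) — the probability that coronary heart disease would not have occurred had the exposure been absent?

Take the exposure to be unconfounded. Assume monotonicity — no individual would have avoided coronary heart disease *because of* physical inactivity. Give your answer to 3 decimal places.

PN ≈ 0.507

Let p₁ = 0.61, p₀ = 0.301.
Under exogeneity and monotonicity, PN = (p₁ − p₀) / p₁.
PN = (0.61 − 0.301) / 0.61 = 0.309 / 0.61 ≈ 0.5066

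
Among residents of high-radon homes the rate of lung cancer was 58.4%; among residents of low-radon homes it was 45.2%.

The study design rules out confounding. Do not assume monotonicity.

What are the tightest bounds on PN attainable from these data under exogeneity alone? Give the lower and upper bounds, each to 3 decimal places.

0.226 ≤ PN ≤ 0.938

p₁ = 0.584, p₀ = 0.452.
Under exogeneity alone the bounds on PN are max{0,(p₁−p₀)/p₁} ≤ PN ≤ min{1,(1−p₀)/p₁}.
  lower = (p₁ − p₀)/p₁ = 0.132 / 0.584 ≈ 0.2260
  upper = min{1, (1 − p₀)/p₁} = 0.548 / 0.584 ≈ 0.9384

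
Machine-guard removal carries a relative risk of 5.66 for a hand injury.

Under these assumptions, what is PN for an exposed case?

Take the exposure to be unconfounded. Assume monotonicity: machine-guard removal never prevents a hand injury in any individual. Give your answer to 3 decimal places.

PN ≈ 0.823

Under exogeneity and monotonicity, PN = (RR − 1) / RR = 1 − 1/RR.
PN = (5.66 − 1) / 5.66 = 4.66 / 5.66 ≈ 0.8233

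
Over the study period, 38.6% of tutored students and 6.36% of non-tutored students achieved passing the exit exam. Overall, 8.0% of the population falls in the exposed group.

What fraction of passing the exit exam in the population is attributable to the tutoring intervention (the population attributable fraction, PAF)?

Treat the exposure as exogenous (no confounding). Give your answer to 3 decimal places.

p₁ = 0.386, p₀ = 0.0636.
Overall risk P(Y=1) = π·p₁ + (1−π)·p₀ = 0.08×0.386 + 0.92×0.0636 = 0.089392.
Under exogeneity, PAF = [P(Y=1) − p₀] / P(Y=1).
PAF = (0.089392 − 0.0636) / 0.089392 ≈ 0.2885

PAF ≈ 0.289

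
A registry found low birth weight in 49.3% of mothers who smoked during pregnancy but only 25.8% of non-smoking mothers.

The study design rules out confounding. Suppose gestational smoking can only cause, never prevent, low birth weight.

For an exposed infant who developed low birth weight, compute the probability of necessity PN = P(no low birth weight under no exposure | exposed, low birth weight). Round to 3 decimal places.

p₁ = 0.493, p₀ = 0.258.
Under exogeneity and monotonicity, PN = (p₁ − p₀) / p₁.
PN = (0.493 − 0.258) / 0.493 = 0.235 / 0.493 ≈ 0.4767

PN ≈ 0.477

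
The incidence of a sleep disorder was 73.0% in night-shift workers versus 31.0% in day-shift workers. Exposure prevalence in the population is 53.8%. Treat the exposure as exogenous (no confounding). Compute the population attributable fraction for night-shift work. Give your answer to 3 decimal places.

p₁ = 0.73, p₀ = 0.31.
Overall risk P(Y=1) = π·p₁ + (1−π)·p₀ = 0.538×0.73 + 0.462×0.31 = 0.53596.
Under exogeneity, PAF = [P(Y=1) − p₀] / P(Y=1).
PAF = (0.53596 − 0.31) / 0.53596 ≈ 0.4216

PAF ≈ 0.422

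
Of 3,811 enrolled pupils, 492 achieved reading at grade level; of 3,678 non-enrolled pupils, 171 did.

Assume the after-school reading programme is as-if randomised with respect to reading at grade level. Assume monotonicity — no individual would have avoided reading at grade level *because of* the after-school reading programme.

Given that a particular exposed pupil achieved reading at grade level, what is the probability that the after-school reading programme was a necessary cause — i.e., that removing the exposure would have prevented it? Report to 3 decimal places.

p₁ = P(outcome | exposed) = 492/3811 = 0.1291
p₀ = P(outcome | unexposed) = 171/3678 = 0.046493
Under exogeneity and monotonicity, PN = (p₁ − p₀) / p₁.
PN = (0.1291 − 0.046493) / 0.1291 = 0.082607 / 0.1291 ≈ 0.6399

PN ≈ 0.640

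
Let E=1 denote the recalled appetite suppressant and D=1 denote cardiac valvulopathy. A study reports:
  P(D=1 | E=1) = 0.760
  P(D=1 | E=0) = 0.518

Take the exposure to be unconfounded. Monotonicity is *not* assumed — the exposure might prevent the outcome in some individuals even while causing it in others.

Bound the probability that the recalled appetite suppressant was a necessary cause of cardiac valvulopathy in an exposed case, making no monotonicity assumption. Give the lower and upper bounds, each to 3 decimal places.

0.318 ≤ PN ≤ 0.634

Let p₁ = 0.76, p₀ = 0.518.
Under exogeneity alone the bounds on PN are max{0,(p₁−p₀)/p₁} ≤ PN ≤ min{1,(1−p₀)/p₁}.
  lower = (p₁ − p₀)/p₁ = 0.242 / 0.76 ≈ 0.3184
  upper = min{1, (1 − p₀)/p₁} = 0.482 / 0.76 ≈ 0.6342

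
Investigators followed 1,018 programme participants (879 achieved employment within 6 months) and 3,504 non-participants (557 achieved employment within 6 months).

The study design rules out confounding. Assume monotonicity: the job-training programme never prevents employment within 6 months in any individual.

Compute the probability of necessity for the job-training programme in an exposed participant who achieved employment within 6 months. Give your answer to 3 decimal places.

p₁ = P(outcome | exposed) = 879/1018 = 0.86346
p₀ = P(outcome | unexposed) = 557/3504 = 0.15896
Under exogeneity and monotonicity, PN = (p₁ − p₀) / p₁.
PN = (0.86346 − 0.15896) / 0.86346 = 0.7045 / 0.86346 ≈ 0.8159

PN ≈ 0.816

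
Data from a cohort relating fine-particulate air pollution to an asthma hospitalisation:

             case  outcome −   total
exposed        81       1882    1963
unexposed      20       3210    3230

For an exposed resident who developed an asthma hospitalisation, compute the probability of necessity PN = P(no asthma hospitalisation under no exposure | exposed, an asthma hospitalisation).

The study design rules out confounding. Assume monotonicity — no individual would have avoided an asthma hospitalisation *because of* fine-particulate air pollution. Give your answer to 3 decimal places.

PN ≈ 0.850

p₁ = P(outcome | exposed) = 81/1963 = 0.041263
p₀ = P(outcome | unexposed) = 20/3230 = 0.006192
Under exogeneity and monotonicity, PN = (p₁ − p₀) / p₁.
PN = (0.041263 − 0.006192) / 0.041263 = 0.035071 / 0.041263 ≈ 0.8499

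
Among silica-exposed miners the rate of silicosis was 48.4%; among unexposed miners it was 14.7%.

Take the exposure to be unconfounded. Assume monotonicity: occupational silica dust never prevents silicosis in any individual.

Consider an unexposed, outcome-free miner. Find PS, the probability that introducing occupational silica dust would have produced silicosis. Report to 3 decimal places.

p₁ = 0.484, p₀ = 0.147.
Under exogeneity and monotonicity, PS = (p₁ − p₀) / (1 − p₀).
PS = (0.484 − 0.147) / (1 − 0.147) = 0.337 / 0.853 ≈ 0.3951

PS ≈ 0.395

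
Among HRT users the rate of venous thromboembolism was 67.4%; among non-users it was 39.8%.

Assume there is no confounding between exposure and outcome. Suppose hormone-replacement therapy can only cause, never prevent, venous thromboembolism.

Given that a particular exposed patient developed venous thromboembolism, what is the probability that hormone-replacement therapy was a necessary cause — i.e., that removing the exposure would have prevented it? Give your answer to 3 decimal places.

PN ≈ 0.409

p₁ = 0.674, p₀ = 0.398.
Under exogeneity and monotonicity, PN = (p₁ − p₀) / p₁.
PN = (0.674 − 0.398) / 0.674 = 0.276 / 0.674 ≈ 0.4095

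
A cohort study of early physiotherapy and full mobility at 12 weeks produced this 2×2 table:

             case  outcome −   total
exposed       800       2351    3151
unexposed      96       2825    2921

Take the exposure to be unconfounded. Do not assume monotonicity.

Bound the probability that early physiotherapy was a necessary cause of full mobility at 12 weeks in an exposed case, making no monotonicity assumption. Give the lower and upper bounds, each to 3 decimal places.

0.871 ≤ PN ≤ 1.000

p₁ = P(outcome | exposed) = 800/3151 = 0.25389
p₀ = P(outcome | unexposed) = 96/2921 = 0.032865
Under exogeneity alone the bounds on PN are max{0,(p₁−p₀)/p₁} ≤ PN ≤ min{1,(1−p₀)/p₁}.
  lower = (p₁ − p₀)/p₁ = 0.22102 / 0.25389 ≈ 0.8706
  upper = min{1, (1 − p₀)/p₁} = 0.96713 / 0.25389 ≈ 3.8093 → capped at 1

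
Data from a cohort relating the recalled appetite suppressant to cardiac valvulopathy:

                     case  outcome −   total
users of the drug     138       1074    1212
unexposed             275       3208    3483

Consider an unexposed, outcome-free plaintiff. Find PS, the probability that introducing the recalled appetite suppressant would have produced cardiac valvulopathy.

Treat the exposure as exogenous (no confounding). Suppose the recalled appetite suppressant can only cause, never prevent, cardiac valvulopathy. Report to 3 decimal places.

PS ≈ 0.038

p₁ = P(outcome | exposed) = 138/1212 = 0.11386
p₀ = P(outcome | unexposed) = 275/3483 = 0.078955
Under exogeneity and monotonicity, PS = (p₁ − p₀) / (1 − p₀).
PS = (0.11386 − 0.078955) / (1 − 0.078955) = 0.034906 / 0.92105 ≈ 0.0379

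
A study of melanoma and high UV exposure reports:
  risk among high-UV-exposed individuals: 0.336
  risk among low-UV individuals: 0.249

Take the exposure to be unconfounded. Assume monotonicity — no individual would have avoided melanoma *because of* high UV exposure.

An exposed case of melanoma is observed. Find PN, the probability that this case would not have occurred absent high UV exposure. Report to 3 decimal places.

Let p₁ = 0.336, p₀ = 0.249.
Under exogeneity and monotonicity, PN = (p₁ − p₀) / p₁.
PN = (0.336 − 0.249) / 0.336 = 0.087 / 0.336 ≈ 0.2589

PN ≈ 0.259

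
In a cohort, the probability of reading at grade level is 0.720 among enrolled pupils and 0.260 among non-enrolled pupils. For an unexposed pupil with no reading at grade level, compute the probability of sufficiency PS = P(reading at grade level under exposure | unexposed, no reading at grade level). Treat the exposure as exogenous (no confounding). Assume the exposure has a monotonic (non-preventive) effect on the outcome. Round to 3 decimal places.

PS ≈ 0.622

Let p₁ = 0.72, p₀ = 0.26.
Under exogeneity and monotonicity, PS = (p₁ − p₀) / (1 − p₀).
PS = (0.72 − 0.26) / (1 − 0.26) = 0.46 / 0.74 ≈ 0.6216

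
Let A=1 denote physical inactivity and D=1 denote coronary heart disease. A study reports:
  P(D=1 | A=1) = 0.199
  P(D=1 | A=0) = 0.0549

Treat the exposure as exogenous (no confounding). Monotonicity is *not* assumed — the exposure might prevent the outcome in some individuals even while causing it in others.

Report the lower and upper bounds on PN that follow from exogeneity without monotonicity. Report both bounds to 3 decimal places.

Let p₁ = 0.199, p₀ = 0.0549.
Under exogeneity alone the bounds on PN are max{0,(p₁−p₀)/p₁} ≤ PN ≤ min{1,(1−p₀)/p₁}.
  lower = (p₁ − p₀)/p₁ = 0.1441 / 0.199 ≈ 0.7241
  upper = min{1, (1 − p₀)/p₁} = 0.9451 / 0.199 ≈ 4.7492 → capped at 1

0.724 ≤ PN ≤ 1.000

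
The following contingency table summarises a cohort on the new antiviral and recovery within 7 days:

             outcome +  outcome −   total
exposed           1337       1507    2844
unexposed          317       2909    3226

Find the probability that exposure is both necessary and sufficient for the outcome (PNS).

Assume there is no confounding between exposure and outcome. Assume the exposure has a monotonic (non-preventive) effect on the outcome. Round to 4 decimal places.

PNS ≈ 0.3718

p₁ = P(outcome | exposed) = 1337/2844 = 0.47011
p₀ = P(outcome | unexposed) = 317/3226 = 0.098264
Under exogeneity and monotonicity, PNS = p₁ − p₀.
PNS = 0.47011 − 0.098264 = 0.37185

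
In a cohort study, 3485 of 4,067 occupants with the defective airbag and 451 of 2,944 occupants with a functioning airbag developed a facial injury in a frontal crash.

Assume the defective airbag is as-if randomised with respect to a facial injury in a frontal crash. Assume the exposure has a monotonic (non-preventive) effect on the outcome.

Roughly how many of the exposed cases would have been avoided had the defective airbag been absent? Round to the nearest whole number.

about 2862 cases

p₁ = P(outcome | exposed) = 3485/4067 = 0.8569
p₀ = P(outcome | unexposed) = 451/2944 = 0.15319
PN = (p₁ − p₀)/p₁ = (0.8569 − 0.15319) / 0.8569 ≈ 0.82122.
Attributable cases ≈ PN × (exposed cases) = 0.82122 × 3485 ≈ 2861.96.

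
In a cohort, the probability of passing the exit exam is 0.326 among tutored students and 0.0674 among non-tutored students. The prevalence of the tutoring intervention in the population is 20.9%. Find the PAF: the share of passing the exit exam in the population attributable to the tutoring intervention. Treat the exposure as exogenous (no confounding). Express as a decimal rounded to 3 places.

PAF ≈ 0.445

Let p₁ = 0.326, p₀ = 0.0674.
Overall risk P(Y=1) = π·p₁ + (1−π)·p₀ = 0.209×0.326 + 0.791×0.0674 = 0.12145.
Under exogeneity, PAF = [P(Y=1) − p₀] / P(Y=1).
PAF = (0.12145 − 0.0674) / 0.12145 ≈ 0.4450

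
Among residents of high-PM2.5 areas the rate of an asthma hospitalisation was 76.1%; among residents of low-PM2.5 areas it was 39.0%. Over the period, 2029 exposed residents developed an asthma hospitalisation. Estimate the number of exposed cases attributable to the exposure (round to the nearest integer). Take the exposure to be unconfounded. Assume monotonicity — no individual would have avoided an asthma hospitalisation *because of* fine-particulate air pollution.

about 989 cases

p₁ = 0.761, p₀ = 0.39.
PN = (p₁ − p₀)/p₁ = (0.761 − 0.39) / 0.761 ≈ 0.48752.
Attributable cases ≈ PN × (exposed cases) = 0.48752 × 2029 ≈ 989.17.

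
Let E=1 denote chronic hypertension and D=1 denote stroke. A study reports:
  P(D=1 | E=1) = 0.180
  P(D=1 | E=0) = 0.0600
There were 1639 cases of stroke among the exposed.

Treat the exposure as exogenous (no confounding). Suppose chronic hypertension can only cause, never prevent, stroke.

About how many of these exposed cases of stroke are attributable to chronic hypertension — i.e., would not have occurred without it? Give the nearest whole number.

about 1093 cases

Let p₁ = 0.18, p₀ = 0.06.
PN = (p₁ − p₀)/p₁ = (0.18 − 0.06) / 0.18 ≈ 0.66667.
Attributable cases ≈ PN × (exposed cases) = 0.66667 × 1639 ≈ 1092.67.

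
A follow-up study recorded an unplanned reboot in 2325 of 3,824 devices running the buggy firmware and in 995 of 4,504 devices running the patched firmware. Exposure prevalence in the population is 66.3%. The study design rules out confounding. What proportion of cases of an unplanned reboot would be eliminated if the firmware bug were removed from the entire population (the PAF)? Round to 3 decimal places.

PAF ≈ 0.537

p₁ = P(outcome | exposed) = 2325/3824 = 0.608
p₀ = P(outcome | unexposed) = 995/4504 = 0.22091
Overall risk P(Y=1) = π·p₁ + (1−π)·p₀ = 0.663×0.608 + 0.337×0.22091 = 0.47755.
Under exogeneity, PAF = [P(Y=1) − p₀] / P(Y=1).
PAF = (0.47755 − 0.22091) / 0.47755 ≈ 0.5374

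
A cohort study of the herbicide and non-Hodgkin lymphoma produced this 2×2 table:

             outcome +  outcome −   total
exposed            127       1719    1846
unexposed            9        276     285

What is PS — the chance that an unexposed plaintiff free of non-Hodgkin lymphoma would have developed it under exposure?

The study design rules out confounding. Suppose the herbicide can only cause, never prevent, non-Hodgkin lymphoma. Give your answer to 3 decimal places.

p₁ = P(outcome | exposed) = 127/1846 = 0.068797
p₀ = P(outcome | unexposed) = 9/285 = 0.031579
Under exogeneity and monotonicity, PS = (p₁ − p₀) / (1 − p₀).
PS = (0.068797 − 0.031579) / (1 − 0.031579) = 0.037218 / 0.96842 ≈ 0.0384

PS ≈ 0.038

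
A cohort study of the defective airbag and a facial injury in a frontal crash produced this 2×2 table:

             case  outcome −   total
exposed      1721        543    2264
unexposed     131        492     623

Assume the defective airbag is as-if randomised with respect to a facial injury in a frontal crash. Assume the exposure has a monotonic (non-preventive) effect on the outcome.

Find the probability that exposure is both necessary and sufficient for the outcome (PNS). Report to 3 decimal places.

p₁ = P(outcome | exposed) = 1721/2264 = 0.76016
p₀ = P(outcome | unexposed) = 131/623 = 0.21027
Under exogeneity and monotonicity, PNS = p₁ − p₀.
PNS = 0.76016 − 0.21027 = 0.54989

PNS ≈ 0.550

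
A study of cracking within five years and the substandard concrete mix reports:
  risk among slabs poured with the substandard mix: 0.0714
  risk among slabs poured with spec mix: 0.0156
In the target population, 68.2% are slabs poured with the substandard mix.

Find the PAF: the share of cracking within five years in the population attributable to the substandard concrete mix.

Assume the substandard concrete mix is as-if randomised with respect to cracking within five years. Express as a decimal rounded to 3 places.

Let p₁ = 0.0714, p₀ = 0.0156.
Overall risk P(Y=1) = π·p₁ + (1−π)·p₀ = 0.682×0.0714 + 0.318×0.0156 = 0.053656.
Under exogeneity, PAF = [P(Y=1) − p₀] / P(Y=1).
PAF = (0.053656 − 0.0156) / 0.053656 ≈ 0.7093

PAF ≈ 0.709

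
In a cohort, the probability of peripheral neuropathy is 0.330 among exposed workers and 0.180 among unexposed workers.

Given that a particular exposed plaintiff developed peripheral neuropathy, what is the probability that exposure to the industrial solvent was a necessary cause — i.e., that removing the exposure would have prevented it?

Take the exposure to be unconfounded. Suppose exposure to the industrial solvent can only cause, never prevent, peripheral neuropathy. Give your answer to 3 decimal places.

Let p₁ = 0.33, p₀ = 0.18.
Under exogeneity and monotonicity, PN = (p₁ − p₀) / p₁.
PN = (0.33 − 0.18) / 0.33 = 0.15 / 0.33 ≈ 0.4545

PN ≈ 0.455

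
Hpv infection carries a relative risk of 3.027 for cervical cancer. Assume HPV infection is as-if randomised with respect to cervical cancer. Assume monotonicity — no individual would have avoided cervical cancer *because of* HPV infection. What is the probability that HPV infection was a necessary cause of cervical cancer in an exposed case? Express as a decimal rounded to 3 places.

PN ≈ 0.670

Under exogeneity and monotonicity, PN = (RR − 1) / RR = 1 − 1/RR.
PN = (3.027 − 1) / 3.027 = 2.027 / 3.027 ≈ 0.6696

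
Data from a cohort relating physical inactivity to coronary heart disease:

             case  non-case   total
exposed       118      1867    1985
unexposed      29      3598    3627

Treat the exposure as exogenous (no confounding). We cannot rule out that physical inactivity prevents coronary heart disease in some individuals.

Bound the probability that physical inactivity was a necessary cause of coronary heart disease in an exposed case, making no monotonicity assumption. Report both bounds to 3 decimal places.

0.865 ≤ PN ≤ 1.000

p₁ = P(outcome | exposed) = 118/1985 = 0.059446
p₀ = P(outcome | unexposed) = 29/3627 = 0.0079956
Under exogeneity alone the bounds on PN are max{0,(p₁−p₀)/p₁} ≤ PN ≤ min{1,(1−p₀)/p₁}.
  lower = (p₁ − p₀)/p₁ = 0.05145 / 0.059446 ≈ 0.8655
  upper = min{1, (1 − p₀)/p₁} = 0.992 / 0.059446 ≈ 16.6875 → capped at 1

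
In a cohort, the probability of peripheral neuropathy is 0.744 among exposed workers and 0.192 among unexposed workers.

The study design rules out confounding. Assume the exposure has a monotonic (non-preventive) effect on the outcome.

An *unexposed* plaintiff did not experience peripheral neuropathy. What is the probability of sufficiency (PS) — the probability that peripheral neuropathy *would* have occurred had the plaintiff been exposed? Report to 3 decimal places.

Let p₁ = 0.744, p₀ = 0.192.
Under exogeneity and monotonicity, PS = (p₁ − p₀) / (1 − p₀).
PS = (0.744 − 0.192) / (1 − 0.192) = 0.552 / 0.808 ≈ 0.6832

PS ≈ 0.683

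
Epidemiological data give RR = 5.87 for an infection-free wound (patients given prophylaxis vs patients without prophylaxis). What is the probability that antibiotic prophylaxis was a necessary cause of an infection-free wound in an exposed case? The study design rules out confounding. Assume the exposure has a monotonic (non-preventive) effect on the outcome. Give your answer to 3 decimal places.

Under exogeneity and monotonicity, PN = (RR − 1) / RR = 1 − 1/RR.
PN = (5.87 − 1) / 5.87 = 4.87 / 5.87 ≈ 0.8296

PN ≈ 0.830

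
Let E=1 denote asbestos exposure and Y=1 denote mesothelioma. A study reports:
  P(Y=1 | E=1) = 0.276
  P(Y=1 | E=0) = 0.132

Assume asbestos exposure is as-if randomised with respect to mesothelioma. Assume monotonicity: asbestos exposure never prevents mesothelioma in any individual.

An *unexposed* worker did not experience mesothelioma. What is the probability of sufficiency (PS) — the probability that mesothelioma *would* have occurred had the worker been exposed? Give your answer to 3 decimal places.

Let p₁ = 0.276, p₀ = 0.132.
Under exogeneity and monotonicity, PS = (p₁ − p₀) / (1 − p₀).
PS = (0.276 − 0.132) / (1 − 0.132) = 0.144 / 0.868 ≈ 0.1659

PS ≈ 0.166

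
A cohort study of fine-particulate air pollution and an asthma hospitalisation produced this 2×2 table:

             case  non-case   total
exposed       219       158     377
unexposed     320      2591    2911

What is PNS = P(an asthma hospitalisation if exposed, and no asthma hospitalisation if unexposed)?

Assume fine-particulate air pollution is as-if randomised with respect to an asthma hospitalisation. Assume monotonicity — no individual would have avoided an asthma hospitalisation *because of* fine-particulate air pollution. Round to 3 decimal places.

p₁ = P(outcome | exposed) = 219/377 = 0.5809
p₀ = P(outcome | unexposed) = 320/2911 = 0.10993
Under exogeneity and monotonicity, PNS = p₁ − p₀.
PNS = 0.5809 − 0.10993 = 0.47097

PNS ≈ 0.471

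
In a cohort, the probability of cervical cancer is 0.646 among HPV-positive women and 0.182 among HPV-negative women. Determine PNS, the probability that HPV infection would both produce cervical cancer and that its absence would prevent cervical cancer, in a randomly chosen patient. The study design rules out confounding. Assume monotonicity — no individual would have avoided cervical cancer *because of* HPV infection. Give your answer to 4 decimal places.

PNS ≈ 0.4640

Let p₁ = 0.646, p₀ = 0.182.
Under exogeneity and monotonicity, PNS = p₁ − p₀.
PNS = 0.646 − 0.182 = 0.464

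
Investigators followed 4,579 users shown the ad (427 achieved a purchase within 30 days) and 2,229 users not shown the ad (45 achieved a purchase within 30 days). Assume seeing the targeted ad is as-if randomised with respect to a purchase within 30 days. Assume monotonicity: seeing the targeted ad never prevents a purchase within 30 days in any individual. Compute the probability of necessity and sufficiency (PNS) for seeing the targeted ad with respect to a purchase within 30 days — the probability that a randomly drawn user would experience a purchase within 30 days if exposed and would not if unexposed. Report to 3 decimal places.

p₁ = P(outcome | exposed) = 427/4579 = 0.093252
p₀ = P(outcome | unexposed) = 45/2229 = 0.020188
Under exogeneity and monotonicity, PNS = p₁ − p₀.
PNS = 0.093252 − 0.020188 = 0.073063

PNS ≈ 0.073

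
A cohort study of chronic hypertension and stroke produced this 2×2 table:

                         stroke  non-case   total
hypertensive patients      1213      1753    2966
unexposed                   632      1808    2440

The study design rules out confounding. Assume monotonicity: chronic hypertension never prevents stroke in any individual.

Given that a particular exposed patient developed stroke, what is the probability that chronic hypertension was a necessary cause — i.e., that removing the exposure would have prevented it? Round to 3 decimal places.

PN ≈ 0.367

p₁ = P(outcome | exposed) = 1213/2966 = 0.40897
p₀ = P(outcome | unexposed) = 632/2440 = 0.25902
Under exogeneity and monotonicity, PN = (p₁ − p₀) / p₁.
PN = (0.40897 − 0.25902) / 0.40897 = 0.14995 / 0.40897 ≈ 0.3667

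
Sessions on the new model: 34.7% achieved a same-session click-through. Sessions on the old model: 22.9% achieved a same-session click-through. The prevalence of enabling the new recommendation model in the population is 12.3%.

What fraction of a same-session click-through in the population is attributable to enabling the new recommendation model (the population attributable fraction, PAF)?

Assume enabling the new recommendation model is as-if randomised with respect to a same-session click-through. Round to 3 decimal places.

PAF ≈ 0.060

p₁ = 0.347, p₀ = 0.229.
Overall risk P(Y=1) = π·p₁ + (1−π)·p₀ = 0.123×0.347 + 0.877×0.229 = 0.24351.
Under exogeneity, PAF = [P(Y=1) − p₀] / P(Y=1).
PAF = (0.24351 − 0.229) / 0.24351 ≈ 0.0596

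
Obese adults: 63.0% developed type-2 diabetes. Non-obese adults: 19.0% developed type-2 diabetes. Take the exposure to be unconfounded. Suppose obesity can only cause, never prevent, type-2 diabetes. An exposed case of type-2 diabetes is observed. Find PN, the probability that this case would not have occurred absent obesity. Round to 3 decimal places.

p₁ = 0.63, p₀ = 0.19.
Under exogeneity and monotonicity, PN = (p₁ − p₀) / p₁.
PN = (0.63 − 0.19) / 0.63 = 0.44 / 0.63 ≈ 0.6984

PN ≈ 0.698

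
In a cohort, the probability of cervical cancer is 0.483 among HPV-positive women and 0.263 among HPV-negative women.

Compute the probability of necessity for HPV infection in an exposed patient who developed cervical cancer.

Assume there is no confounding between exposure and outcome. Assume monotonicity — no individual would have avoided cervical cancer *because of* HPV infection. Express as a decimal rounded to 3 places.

PN ≈ 0.455

Let p₁ = 0.483, p₀ = 0.263.
Under exogeneity and monotonicity, PN = (p₁ − p₀) / p₁.
PN = (0.483 − 0.263) / 0.483 = 0.22 / 0.483 ≈ 0.4555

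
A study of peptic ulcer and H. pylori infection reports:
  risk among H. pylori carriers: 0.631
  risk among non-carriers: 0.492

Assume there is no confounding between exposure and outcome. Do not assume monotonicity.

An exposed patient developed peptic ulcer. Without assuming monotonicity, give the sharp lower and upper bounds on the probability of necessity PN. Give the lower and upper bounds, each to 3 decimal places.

0.220 ≤ PN ≤ 0.805

Let p₁ = 0.631, p₀ = 0.492.
Under exogeneity alone the bounds on PN are max{0,(p₁−p₀)/p₁} ≤ PN ≤ min{1,(1−p₀)/p₁}.
  lower = (p₁ − p₀)/p₁ = 0.139 / 0.631 ≈ 0.2203
  upper = min{1, (1 − p₀)/p₁} = 0.508 / 0.631 ≈ 0.8051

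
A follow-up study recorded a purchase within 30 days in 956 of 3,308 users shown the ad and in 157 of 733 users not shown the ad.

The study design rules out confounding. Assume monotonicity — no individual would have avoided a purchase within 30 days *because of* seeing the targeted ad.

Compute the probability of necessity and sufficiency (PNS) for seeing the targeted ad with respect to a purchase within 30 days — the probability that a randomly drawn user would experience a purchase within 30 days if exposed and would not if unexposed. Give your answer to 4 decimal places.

p₁ = P(outcome | exposed) = 956/3308 = 0.289
p₀ = P(outcome | unexposed) = 157/733 = 0.21419
Under exogeneity and monotonicity, PNS = p₁ − p₀.
PNS = 0.289 − 0.21419 = 0.074808

PNS ≈ 0.0748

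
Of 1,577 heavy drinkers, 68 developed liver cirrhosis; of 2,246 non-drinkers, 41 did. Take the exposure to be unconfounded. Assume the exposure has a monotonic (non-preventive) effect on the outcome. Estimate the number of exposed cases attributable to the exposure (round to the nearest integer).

about 39 cases

p₁ = P(outcome | exposed) = 68/1577 = 0.04312
p₀ = P(outcome | unexposed) = 41/2246 = 0.018255
PN = (p₁ − p₀)/p₁ = (0.04312 − 0.018255) / 0.04312 ≈ 0.57665.
Attributable cases ≈ PN × (exposed cases) = 0.57665 × 68 ≈ 39.21.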